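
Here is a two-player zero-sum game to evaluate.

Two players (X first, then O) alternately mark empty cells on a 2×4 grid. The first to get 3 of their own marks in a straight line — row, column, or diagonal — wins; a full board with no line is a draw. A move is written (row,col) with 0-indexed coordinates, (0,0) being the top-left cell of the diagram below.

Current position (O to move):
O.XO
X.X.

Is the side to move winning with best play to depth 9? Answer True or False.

O winning at [O.XO/X.X.]: False

ply 1, O at O.XO/X.X. | (0,1)=-1→OOXO/X.X.; (1,1)=+0→O.XO/XOX.*; (1,3)=-1→O.XO/X.XO
ply 2, X at O.XO/XOX. | (0,1)=+0→OXXO/XOX.*; (1,3)=+0→O.XO/XOXX
ply 3, O at OXXO/XOX. | (1,3)=+0→OXXO/XOXO*
ply 4: OXXO/XOXO is terminal +0 (X); from O.XO/X.X. depth 9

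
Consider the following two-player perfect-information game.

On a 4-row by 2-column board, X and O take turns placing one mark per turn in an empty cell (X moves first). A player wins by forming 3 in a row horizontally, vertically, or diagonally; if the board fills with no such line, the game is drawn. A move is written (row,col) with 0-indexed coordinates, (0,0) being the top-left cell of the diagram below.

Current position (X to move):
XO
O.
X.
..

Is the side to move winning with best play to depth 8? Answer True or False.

ply 1, X at XO/O./X./.. | (1,1)=+0→XO/OX/X./..*; (2,1)=+0→XO/O./XX/..; (3,0)=+0→XO/O./X./X.; (3,1)=+0→XO/O./X./.X
ply 2, O at XO/OX/X./.. | (2,1)=+0→XO/OX/XO/..*; (3,0)=+0→XO/OX/X./O.; (3,1)=+0→XO/OX/X./.O
ply 3, X at XO/OX/XO/.. | (3,0)=+0→XO/OX/XO/X.*; (3,1)=+0→XO/OX/XO/.X
ply 4, O at XO/OX/XO/X. | (3,1)=+0→XO/OX/XO/XO*
ply 5: XO/OX/XO/XO is terminal +0 (X); from XO/O./X./.. depth 8

X winning at [XO/O./X./..]: False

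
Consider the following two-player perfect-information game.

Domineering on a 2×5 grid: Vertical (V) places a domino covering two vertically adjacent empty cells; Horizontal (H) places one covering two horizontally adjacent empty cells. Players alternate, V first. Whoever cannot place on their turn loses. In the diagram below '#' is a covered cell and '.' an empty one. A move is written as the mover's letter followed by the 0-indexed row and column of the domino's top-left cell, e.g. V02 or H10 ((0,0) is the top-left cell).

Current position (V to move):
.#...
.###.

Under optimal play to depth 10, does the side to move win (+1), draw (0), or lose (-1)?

value(.#.../.###., V) = +1

p1 V@[.#.../.###.]: V00[##.../####.]-1 V04[.#..#/.####]+1*
p2 H@[.#..#/.####]: H02[.####/.####]-1*
p3 V@[.####/.####]: V00[#####/#####]+1*
p4 H@[#####/#####] terminal -1; root [.#.../.###.] d10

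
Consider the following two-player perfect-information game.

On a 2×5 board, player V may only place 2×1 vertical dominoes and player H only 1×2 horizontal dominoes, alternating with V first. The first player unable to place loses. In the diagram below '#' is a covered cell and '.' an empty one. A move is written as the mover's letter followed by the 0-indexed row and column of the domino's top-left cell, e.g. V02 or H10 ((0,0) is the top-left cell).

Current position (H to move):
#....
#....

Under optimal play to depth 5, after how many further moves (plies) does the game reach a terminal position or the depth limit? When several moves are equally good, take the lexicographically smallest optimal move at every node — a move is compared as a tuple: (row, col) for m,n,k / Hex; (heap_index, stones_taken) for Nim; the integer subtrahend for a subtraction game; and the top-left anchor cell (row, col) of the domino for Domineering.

p1 H@[#..../#....]: H01[###../#....]-1 H02[#.##./#....]+1* H03[#..##/#....]-1 H11[#..../###..]-1 H12[#..../#.##.]+1 H13[#..../#..##]-1
p2 V@[#.##./#....]: V01[####./##...]-1* V04[#.###/#...#]-1
p3 H@[####./##...]: H12[####./####.]-1 H13[####./##.##]+1*
p4 V@[####./##.##] terminal -1; root [#..../#....] d5

PV length from [#..../#....]: 3 plies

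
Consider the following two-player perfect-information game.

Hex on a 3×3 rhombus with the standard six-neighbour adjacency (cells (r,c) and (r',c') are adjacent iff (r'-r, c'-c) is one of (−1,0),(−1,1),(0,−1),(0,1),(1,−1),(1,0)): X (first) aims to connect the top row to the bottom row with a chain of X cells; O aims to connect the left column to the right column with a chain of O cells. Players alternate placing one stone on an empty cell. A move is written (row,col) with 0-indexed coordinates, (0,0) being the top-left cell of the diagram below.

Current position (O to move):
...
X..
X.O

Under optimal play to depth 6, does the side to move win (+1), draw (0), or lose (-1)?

value(.../X../X.O, O) = -1

p1 O@[.../X../X.O]: (0,0)[O../X../X.O]-1* (0,1)[.O./X../X.O]-1 (0,2)[..O/X../X.O]-1 (1,1)[.../XO./X.O]-1 (1,2)[.../X.O/X.O]-1 (2,1)[.../X../XOO]-1
p2 X@[O../X../X.O]: (0,1)[OX./X../X.O]+1* (0,2)[O.X/X../X.O]+1 (1,1)[O../XX./X.O]+1 (1,2)[O../X.X/X.O]+1 (2,1)[O../X../XXO]+1
p3 O@[OX./X../X.O] terminal -1; root [.../X../X.O] d6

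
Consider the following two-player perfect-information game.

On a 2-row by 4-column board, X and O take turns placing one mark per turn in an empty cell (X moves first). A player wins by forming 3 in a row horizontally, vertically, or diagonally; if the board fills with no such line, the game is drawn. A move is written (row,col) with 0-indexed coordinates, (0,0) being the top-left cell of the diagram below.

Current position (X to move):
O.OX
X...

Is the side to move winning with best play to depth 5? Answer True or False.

X winning at [O.OX/X...]: False

p1 X@[O.OX/X...]: (0,1)[OXOX/X...]+0* (1,1)[O.OX/XX..]-1 (1,2)[O.OX/X.X.]-1 (1,3)[O.OX/X..X]-1
p2 O@[OXOX/X...]: (1,1)[OXOX/XO..]+0* (1,2)[OXOX/X.O.]+0 (1,3)[OXOX/X..O]+0
p3 X@[OXOX/XO..]: (1,2)[OXOX/XOX.]+0* (1,3)[OXOX/XO.X]+0
p4 O@[OXOX/XOX.]: (1,3)[OXOX/XOXO]+0*
p5 X@[OXOX/XOXO] terminal +0; root [O.OX/X...] d5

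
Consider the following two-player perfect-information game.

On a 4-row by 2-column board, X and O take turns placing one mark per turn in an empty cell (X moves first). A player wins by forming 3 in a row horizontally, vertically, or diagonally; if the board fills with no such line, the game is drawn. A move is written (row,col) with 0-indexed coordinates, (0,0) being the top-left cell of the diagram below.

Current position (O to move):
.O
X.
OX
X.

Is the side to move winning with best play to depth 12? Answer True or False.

p1 O@[.O/X./OX/X.]: (0,0)[OO/X./OX/X.]+0* (1,1)[.O/XO/OX/X.]+0 (3,1)[.O/X./OX/XO]+0
p2 X@[OO/X./OX/X.]: (1,1)[OO/XX/OX/X.]+0* (3,1)[OO/X./OX/XX]+0
p3 O@[OO/XX/OX/X.]: (3,1)[OO/XX/OX/XO]+0*
p4 X@[OO/XX/OX/XO] terminal +0; root [.O/X./OX/X.] d12

O winning at [.O/X./OX/X.]: False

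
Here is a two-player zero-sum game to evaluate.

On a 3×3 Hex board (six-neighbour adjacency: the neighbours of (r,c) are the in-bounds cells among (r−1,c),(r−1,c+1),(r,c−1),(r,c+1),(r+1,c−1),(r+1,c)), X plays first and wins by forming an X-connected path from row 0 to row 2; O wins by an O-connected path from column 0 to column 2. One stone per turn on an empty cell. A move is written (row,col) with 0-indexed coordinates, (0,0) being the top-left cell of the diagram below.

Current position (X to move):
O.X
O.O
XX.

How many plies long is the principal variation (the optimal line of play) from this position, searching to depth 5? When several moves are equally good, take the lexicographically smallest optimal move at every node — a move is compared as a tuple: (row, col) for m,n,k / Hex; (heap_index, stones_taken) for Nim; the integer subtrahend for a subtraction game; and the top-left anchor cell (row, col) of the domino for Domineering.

[O.X/O.O/XX.] X move#1: (0,1):-1/OXX/O.O/XX., (1,1):+1/O.X/OXO/XX.*, (2,2):-1/O.X/O.O/XXX
[O.X/OXO/XX.] end (terminal -1, O#2); searched O.X/O.O/XX. to 5

PV length from [O.X/O.O/XX.]: 1 ply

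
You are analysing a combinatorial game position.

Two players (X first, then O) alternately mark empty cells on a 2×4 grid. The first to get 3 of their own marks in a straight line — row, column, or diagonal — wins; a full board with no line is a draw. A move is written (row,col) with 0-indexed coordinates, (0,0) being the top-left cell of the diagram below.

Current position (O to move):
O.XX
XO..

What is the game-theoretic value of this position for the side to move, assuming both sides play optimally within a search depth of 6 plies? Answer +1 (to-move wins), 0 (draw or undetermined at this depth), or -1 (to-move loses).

p1 O@[O.XX/XO..]: (0,1)[OOXX/XO..]+0* (1,2)[O.XX/XOO.]-1 (1,3)[O.XX/XO.O]-1
p2 X@[OOXX/XO..]: (1,2)[OOXX/XOX.]+0* (1,3)[OOXX/XO.X]+0
p3 O@[OOXX/XOX.]: (1,3)[OOXX/XOXO]+0*
p4 X@[OOXX/XOXO] terminal +0; root [O.XX/XO..] d6

value(O.XX/XO.., O) = 0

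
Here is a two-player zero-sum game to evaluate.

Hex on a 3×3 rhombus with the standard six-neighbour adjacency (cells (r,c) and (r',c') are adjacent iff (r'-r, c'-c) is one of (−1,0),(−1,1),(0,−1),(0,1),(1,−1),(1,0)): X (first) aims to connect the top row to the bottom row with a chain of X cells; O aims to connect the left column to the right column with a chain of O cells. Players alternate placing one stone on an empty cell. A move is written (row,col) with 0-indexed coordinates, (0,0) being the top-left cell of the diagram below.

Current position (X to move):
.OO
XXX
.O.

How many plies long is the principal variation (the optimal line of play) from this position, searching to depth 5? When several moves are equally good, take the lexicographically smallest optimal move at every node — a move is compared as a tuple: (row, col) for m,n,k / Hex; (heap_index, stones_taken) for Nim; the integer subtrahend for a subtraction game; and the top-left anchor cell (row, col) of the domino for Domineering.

PV length from [.OO/XXX/.O.]: 3 plies

[.OO/XXX/.O.] X move#1: (0,0):+1/XOO/XXX/.O.*, (2,0):-1/.OO/XXX/XO., (2,2):-1/.OO/XXX/.OX
[XOO/XXX/.O.] O move#2: (2,0):-1/XOO/XXX/OO.*, (2,2):-1/XOO/XXX/.OO
[XOO/XXX/OO.] X move#3: (2,2):+1/XOO/XXX/OOX*
[XOO/XXX/OOX] end (terminal -1, O#4); searched .OO/XXX/.O. to 5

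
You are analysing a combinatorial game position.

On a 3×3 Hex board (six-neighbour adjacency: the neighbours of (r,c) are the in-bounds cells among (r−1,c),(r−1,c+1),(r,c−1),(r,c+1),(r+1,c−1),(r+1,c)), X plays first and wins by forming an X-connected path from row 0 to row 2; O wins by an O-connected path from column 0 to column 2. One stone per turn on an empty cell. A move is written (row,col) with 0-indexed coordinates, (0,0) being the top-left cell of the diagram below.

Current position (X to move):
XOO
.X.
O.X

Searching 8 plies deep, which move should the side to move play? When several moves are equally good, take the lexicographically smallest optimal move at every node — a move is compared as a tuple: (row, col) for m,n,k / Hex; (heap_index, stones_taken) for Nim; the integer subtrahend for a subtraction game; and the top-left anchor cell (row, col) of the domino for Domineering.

ply 1, X at XOO/.X./O.X | (1,0)=+1→XOO/XX./O.X*; (1,2)=-1→XOO/.XX/O.X; (2,1)=-1→XOO/.X./OXX
ply 2, O at XOO/XX./O.X | (1,2)=-1→XOO/XXO/O.X*; (2,1)=-1→XOO/XX./OOX
ply 3, X at XOO/XXO/O.X | (2,1)=+1→XOO/XXO/OXX*
ply 4: XOO/XXO/OXX is terminal -1 (O); from XOO/.X./O.X depth 8

X's best at [XOO/.X./O.X]: (1,0)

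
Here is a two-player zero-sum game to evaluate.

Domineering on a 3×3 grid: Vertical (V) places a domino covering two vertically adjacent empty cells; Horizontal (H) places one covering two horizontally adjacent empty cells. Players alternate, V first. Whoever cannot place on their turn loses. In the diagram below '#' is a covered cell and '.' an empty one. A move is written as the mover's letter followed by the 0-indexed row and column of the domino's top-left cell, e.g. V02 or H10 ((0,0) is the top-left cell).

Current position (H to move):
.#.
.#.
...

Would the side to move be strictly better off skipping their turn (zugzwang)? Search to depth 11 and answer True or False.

zugzwang(.#./.#./..., H) = False

p1 H@[.#./.#./...]: H20[.#./.#./##.]-1* H21[.#./.#./.##]-1
p2 V@[.#./.#./##.]: V00[##./##./##.]+1* V02[.##/.##/##.]+1 V12[.#./.##/###]+1
p3 H@[##./##./##.] terminal -1; root [.#./.#./...] d11
suppose H passes — search the same position with V to move:
pass> p1 V@[.#./.#./...]: V00[##./##./...]+1* V02[.##/.##/...]+1 V10[.#./##./#..]+1 V12[.#./.##/..#]+1
pass> p2 H@[##./##./...]: H20[##./##./##.]-1* H21[##./##./.##]-1
pass> p3 V@[##./##./##.]: V02[###/###/##.]+1* V12[##./###/###]+1
pass> p4 H@[###/###/##.] terminal -1; root [.#./.#./...] d11
for H: play -1, pass -1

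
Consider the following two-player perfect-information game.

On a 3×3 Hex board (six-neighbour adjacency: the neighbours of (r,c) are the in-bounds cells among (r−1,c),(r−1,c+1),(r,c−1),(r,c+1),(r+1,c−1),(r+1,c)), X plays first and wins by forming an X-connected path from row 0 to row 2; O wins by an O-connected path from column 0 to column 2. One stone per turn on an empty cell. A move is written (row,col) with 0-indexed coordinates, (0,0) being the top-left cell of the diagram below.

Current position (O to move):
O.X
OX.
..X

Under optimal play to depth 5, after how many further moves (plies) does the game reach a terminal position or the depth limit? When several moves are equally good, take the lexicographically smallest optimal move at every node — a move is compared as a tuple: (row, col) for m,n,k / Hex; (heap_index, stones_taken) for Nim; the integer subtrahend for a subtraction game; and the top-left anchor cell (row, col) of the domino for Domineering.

PV length from [O.X/OX./..X]: 2 plies

[O.X/OX./..X] O move#1: (0,1):-1/OOX/OX./..X*, (1,2):-1/O.X/OXO/..X, (2,0):-1/O.X/OX./O.X, (2,1):-1/O.X/OX./.OX
[OOX/OX./..X] X move#2: (1,2):+1/OOX/OXX/..X*, (2,0):+1/OOX/OX./X.X, (2,1):+1/OOX/OX./.XX
[OOX/OXX/..X] end (terminal -1, O#3); searched O.X/OX./..X to 5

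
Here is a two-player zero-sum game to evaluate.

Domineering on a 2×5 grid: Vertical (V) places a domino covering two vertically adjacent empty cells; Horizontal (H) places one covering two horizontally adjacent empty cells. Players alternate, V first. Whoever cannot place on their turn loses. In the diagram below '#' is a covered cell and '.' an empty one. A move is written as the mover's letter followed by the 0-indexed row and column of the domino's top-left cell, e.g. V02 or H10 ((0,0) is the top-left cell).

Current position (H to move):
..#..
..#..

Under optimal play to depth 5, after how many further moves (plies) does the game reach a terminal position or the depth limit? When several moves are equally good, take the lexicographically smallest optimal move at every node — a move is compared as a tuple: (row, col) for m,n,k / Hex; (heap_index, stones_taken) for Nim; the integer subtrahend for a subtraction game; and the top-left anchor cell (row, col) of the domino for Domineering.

PV length from [..#../..#..]: 4 plies

p1 H@[..#../..#..]: H00[###../..#..]-1* H03[..###/..#..]-1 H10[..#../###..]-1 H13[..#../..###]-1
p2 V@[###../..#..]: V03[####./..##.]+1* V04[###.#/..#.#]+1
p3 H@[####./..##.]: H10[####./####.]-1*
p4 V@[####./####.]: V04[#####/#####]+1*
p5 H@[#####/#####] terminal -1; root [..#../..#..] d5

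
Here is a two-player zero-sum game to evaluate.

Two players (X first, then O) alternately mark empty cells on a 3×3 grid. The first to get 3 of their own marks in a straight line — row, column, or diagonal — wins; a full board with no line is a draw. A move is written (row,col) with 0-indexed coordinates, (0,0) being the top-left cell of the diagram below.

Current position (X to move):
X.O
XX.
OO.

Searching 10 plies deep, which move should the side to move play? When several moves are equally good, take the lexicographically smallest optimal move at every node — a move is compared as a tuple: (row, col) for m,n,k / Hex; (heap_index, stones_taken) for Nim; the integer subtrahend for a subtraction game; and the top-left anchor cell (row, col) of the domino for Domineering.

p1 X@[X.O/XX./OO.]: (0,1)[XXO/XX./OO.]-1 (1,2)[X.O/XXX/OO.]+1* (2,2)[X.O/XX./OOX]+1
p2 O@[X.O/XXX/OO.] terminal -1; root [X.O/XX./OO.] d10

X's best at [X.O/XX./OO.]: (1,2)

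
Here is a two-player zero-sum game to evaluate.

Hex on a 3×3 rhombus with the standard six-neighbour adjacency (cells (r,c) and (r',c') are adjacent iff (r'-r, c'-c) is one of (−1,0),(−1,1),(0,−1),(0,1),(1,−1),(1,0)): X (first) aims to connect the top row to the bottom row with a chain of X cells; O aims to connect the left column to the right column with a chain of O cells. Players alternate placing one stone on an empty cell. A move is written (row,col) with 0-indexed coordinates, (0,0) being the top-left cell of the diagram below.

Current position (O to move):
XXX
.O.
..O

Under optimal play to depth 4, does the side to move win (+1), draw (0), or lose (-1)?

value(XXX/.O./..O, O) = +1

p1 O@[XXX/.O./..O]: (1,0)[XXX/OO./..O]+1* (1,2)[XXX/.OO/..O]+1 (2,0)[XXX/.O./O.O]+1 (2,1)[XXX/.O./.OO]+1
p2 X@[XXX/OO./..O]: (1,2)[XXX/OOX/..O]-1* (2,0)[XXX/OO./X.O]-1 (2,1)[XXX/OO./.XO]-1
p3 O@[XXX/OOX/..O]: (2,0)[XXX/OOX/O.O]-1 (2,1)[XXX/OOX/.OO]+1*
p4 X@[XXX/OOX/.OO] terminal -1; root [XXX/.O./..O] d4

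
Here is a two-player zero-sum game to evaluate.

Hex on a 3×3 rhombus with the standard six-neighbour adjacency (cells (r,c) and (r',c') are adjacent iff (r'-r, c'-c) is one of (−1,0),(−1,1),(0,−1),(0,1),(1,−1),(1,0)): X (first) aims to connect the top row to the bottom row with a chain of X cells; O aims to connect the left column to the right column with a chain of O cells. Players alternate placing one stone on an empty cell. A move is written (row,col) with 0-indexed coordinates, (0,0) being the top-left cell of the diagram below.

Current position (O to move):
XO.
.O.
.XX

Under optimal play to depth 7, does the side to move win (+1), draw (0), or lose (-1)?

[XO./.O./.XX] O move#1: (0,2):+1/XOO/.O./.XX*, (1,0):+1/XO./OO./.XX, (1,2):+1/XO./.OO/.XX, (2,0):+1/XO./.O./OXX
[XOO/.O./.XX] X move#2: (1,0):-1/XOO/XO./.XX*, (1,2):-1/XOO/.OX/.XX, (2,0):-1/XOO/.O./XXX
[XOO/XO./.XX] O move#3: (1,2):-1/XOO/XOO/.XX, (2,0):+1/XOO/XO./OXX*
[XOO/XO./OXX] end (terminal -1, X#4); searched XO./.O./.XX to 7

value(XO./.O./.XX, O) = +1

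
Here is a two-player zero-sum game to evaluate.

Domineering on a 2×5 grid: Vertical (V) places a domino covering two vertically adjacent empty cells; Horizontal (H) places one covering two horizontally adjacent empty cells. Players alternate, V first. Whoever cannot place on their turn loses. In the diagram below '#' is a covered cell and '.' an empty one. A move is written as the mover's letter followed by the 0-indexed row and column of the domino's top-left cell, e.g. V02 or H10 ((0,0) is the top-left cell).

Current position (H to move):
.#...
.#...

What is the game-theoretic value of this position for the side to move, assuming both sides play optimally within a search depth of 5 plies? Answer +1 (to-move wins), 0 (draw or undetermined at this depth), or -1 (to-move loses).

value(.#.../.#..., H) = -1

p1 H@[.#.../.#...]: H02[.###./.#...]-1* H03[.#.##/.#...]-1 H12[.#.../.###.]-1 H13[.#.../.#.##]-1
p2 V@[.###./.#...]: V00[####./##...]-1 V04[.####/.#..#]+1*
p3 H@[.####/.#..#]: H12[.####/.####]-1*
p4 V@[.####/.####]: V00[#####/#####]+1*
p5 H@[#####/#####] terminal -1; root [.#.../.#...] d5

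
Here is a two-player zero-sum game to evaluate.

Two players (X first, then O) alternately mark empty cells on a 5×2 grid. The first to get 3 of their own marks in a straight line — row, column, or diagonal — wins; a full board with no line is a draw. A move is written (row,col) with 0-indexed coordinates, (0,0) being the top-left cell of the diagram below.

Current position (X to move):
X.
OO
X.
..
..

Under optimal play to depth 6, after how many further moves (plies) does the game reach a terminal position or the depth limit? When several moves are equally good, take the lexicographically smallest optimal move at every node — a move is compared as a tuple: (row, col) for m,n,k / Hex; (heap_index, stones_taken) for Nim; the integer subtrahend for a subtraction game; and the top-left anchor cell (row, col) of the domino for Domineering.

p1 X@[X./OO/X./../..]: (0,1)[XX/OO/X./../..]+0* (2,1)[X./OO/XX/../..]+0 (3,0)[X./OO/X./X./..]+0 (3,1)[X./OO/X./.X/..]+0 (4,0)[X./OO/X./../X.]+0 (4,1)[X./OO/X./../.X]-1
p2 O@[XX/OO/X./../..]: (2,1)[XX/OO/XO/../..]+0* (3,0)[XX/OO/X./O./..]+0 (3,1)[XX/OO/X./.O/..]+0 (4,0)[XX/OO/X./../O.]+0 (4,1)[XX/OO/X./../.O]+0
p3 X@[XX/OO/XO/../..]: (3,0)[XX/OO/XO/X./..]-1 (3,1)[XX/OO/XO/.X/..]+0* (4,0)[XX/OO/XO/../X.]-1 (4,1)[XX/OO/XO/../.X]-1
p4 O@[XX/OO/XO/.X/..]: (3,0)[XX/OO/XO/OX/..]+0* (4,0)[XX/OO/XO/.X/O.]+0 (4,1)[XX/OO/XO/.X/.O]+0
p5 X@[XX/OO/XO/OX/..]: (4,0)[XX/OO/XO/OX/X.]+0* (4,1)[XX/OO/XO/OX/.X]+0
p6 O@[XX/OO/XO/OX/X.]: (4,1)[XX/OO/XO/OX/XO]+0*
p7 X@[XX/OO/XO/OX/XO] terminal +0; root [X./OO/X./../..] d6

PV length from [X./OO/X./../..]: 6 plies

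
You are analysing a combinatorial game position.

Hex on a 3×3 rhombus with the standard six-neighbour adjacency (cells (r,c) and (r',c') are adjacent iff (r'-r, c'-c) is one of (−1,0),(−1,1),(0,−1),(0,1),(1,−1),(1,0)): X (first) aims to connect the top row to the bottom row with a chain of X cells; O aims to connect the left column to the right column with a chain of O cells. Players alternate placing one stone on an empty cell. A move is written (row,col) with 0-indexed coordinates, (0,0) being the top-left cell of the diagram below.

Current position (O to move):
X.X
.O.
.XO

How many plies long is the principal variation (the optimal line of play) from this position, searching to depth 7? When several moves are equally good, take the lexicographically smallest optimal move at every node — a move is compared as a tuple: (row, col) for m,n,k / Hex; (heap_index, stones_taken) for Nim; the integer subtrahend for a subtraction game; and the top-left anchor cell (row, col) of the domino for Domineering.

PV length from [X.X/.O./.XO]: 3 plies

[X.X/.O./.XO] O move#1: (0,1):-1/XOX/.O./.XO, (1,0):-1/X.X/OO./.XO, (1,2):+1/X.X/.OO/.XO*, (2,0):-1/X.X/.O./OXO
[X.X/.OO/.XO] X move#2: (0,1):-1/XXX/.OO/.XO*, (1,0):-1/X.X/XOO/.XO, (2,0):-1/X.X/.OO/XXO
[XXX/.OO/.XO] O move#3: (1,0):+1/XXX/OOO/.XO*, (2,0):+1/XXX/.OO/OXO
[XXX/OOO/.XO] end (terminal -1, X#4); searched X.X/.O./.XO to 7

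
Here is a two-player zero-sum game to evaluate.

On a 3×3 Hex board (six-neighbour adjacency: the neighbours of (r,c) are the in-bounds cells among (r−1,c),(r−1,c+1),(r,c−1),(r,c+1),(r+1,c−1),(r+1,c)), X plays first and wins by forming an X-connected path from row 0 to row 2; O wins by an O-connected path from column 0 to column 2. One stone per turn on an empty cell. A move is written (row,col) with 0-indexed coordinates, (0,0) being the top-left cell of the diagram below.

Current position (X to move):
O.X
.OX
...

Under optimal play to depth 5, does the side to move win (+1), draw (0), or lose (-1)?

value(O.X/.OX/..., X) = +1

ply 1, X at O.X/.OX/... | (0,1)=+1→OXX/.OX/...*; (1,0)=+1→O.X/XOX/...; (2,0)=+1→O.X/.OX/X..; (2,1)=+1→O.X/.OX/.X.; (2,2)=+1→O.X/.OX/..X
ply 2, O at OXX/.OX/... | (1,0)=-1→OXX/OOX/...*; (2,0)=-1→OXX/.OX/O..; (2,1)=-1→OXX/.OX/.O.; (2,2)=-1→OXX/.OX/..O
ply 3, X at OXX/OOX/... | (2,0)=+1→OXX/OOX/X..*; (2,1)=+1→OXX/OOX/.X.; (2,2)=+1→OXX/OOX/..X
ply 4, O at OXX/OOX/X.. | (2,1)=-1→OXX/OOX/XO.*; (2,2)=-1→OXX/OOX/X.O
ply 5, X at OXX/OOX/XO. | (2,2)=+1→OXX/OOX/XOX*
ply 6: OXX/OOX/XOX is terminal -1 (O); from O.X/.OX/... depth 5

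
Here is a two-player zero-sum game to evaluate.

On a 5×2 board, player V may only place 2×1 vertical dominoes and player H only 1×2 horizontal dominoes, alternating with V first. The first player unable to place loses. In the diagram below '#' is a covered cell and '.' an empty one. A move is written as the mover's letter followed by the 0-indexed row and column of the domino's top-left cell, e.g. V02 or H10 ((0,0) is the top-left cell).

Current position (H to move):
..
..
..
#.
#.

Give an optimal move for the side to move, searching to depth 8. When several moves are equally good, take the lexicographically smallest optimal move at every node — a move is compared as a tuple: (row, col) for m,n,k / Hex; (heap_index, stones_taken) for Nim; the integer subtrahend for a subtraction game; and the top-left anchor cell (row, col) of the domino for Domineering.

H's best at [../../../#./#.]: H10

[../../../#./#.] H move#1: H00:-1/##/../../#./#., H10:+1/../##/../#./#.*, H20:-1/../../##/#./#.
[../##/../#./#.] V move#2: V21:-1/../##/.#/##/#.*, V31:-1/../##/../##/##
[../##/.#/##/#.] H move#3: H00:+1/##/##/.#/##/#.*
[##/##/.#/##/#.] end (terminal -1, V#4); searched ../../../#./#. to 8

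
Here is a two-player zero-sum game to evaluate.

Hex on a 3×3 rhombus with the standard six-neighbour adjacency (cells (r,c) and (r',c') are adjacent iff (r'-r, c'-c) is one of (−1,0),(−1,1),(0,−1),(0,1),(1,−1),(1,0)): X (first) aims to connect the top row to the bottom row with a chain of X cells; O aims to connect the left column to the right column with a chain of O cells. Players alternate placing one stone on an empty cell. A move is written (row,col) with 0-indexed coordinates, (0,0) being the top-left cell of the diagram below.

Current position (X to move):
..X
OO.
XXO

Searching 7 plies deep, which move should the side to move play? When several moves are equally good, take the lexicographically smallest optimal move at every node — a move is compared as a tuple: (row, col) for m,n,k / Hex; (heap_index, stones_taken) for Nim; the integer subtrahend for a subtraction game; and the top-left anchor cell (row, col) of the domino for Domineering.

X's best at [..X/OO./XXO]: (1,2)

[..X/OO./XXO] X move#1: (0,0):-1/X.X/OO./XXO, (0,1):-1/.XX/OO./XXO, (1,2):+1/..X/OOX/XXO*
[..X/OOX/XXO] end (terminal -1, O#2); searched ..X/OO./XXO to 7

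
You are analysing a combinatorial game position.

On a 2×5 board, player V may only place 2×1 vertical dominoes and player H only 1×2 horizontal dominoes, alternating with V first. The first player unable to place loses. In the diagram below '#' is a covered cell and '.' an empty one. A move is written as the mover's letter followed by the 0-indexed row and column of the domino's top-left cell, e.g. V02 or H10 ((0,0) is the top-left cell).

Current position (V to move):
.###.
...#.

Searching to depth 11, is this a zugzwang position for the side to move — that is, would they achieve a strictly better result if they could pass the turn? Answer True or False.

p1 V@[.###./...#.]: V00[####./#..#.]+1* V04[.####/...##]-1
p2 H@[####./#..#.]: H11[####./####.]-1*
p3 V@[####./####.]: V04[#####/#####]+1*
p4 H@[#####/#####] terminal -1; root [.###./...#.] d11
suppose V passes — search the same position with H to move:
pass> p1 H@[.###./...#.]: H10[.###./##.#.]-1* H11[.###./.###.]-1
pass> p2 V@[.###./##.#.]: V04[.####/##.##]+1*
pass> p3 H@[.####/##.##] terminal -1; root [.###./...#.] d11
for V: play +1, pass +1

zugzwang(.###./...#., V) = False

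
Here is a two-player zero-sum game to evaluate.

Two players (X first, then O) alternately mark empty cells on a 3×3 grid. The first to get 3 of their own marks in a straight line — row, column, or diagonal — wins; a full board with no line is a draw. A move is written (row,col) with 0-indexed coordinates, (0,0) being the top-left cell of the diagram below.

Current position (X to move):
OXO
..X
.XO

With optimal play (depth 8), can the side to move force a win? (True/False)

ply 1, X at OXO/..X/.XO | (1,0)=-1→OXO/X.X/.XO; (1,1)=+1→OXO/.XX/.XO*; (2,0)=-1→OXO/..X/XXO
ply 2: OXO/.XX/.XO is terminal -1 (O); from OXO/..X/.XO depth 8

X winning at [OXO/..X/.XO]: True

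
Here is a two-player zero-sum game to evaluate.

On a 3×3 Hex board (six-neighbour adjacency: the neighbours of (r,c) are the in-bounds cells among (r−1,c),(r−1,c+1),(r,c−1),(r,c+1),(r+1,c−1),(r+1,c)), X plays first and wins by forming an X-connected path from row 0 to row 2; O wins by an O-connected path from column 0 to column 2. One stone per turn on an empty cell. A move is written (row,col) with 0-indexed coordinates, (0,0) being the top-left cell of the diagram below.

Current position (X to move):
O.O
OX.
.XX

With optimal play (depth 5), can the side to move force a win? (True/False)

p1 X@[O.O/OX./.XX]: (0,1)[OXO/OX./.XX]+1* (1,2)[O.O/OXX/.XX]-1 (2,0)[O.O/OX./XXX]-1
p2 O@[OXO/OX./.XX] terminal -1; root [O.O/OX./.XX] d5

X winning at [O.O/OX./.XX]: True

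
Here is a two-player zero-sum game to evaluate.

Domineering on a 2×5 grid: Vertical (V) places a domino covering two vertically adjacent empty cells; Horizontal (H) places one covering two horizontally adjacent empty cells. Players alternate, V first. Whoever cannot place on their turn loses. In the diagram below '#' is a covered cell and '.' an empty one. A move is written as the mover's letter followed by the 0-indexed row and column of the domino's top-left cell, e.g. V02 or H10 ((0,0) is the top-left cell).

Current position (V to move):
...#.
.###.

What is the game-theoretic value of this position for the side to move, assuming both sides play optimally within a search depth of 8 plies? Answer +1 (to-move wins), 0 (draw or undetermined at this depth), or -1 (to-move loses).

value(...#./.###., V) = +1

ply 1, V at ...#./.###. | V00=+1→#..#./####.*; V04=-1→...##/.####
ply 2, H at #..#./####. | H01=-1→####./####.*
ply 3, V at ####./####. | V04=+1→#####/#####*
ply 4: #####/##### is terminal -1 (H); from ...#./.###. depth 8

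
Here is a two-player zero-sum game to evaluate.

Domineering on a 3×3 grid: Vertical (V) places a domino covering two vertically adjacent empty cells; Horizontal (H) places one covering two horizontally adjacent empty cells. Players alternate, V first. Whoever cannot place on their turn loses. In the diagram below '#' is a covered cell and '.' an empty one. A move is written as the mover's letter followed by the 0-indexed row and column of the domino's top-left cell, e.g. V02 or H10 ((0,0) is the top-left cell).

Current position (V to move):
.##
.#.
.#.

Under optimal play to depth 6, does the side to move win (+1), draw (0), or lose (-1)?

value(.##/.#./.#., V) = +1

[.##/.#./.#.] V move#1: V00:+1/###/##./.#.*, V10:+1/.##/##./##., V12:+1/.##/.##/.##
[###/##./.#.] end (terminal -1, H#2); searched .##/.#./.#. to 6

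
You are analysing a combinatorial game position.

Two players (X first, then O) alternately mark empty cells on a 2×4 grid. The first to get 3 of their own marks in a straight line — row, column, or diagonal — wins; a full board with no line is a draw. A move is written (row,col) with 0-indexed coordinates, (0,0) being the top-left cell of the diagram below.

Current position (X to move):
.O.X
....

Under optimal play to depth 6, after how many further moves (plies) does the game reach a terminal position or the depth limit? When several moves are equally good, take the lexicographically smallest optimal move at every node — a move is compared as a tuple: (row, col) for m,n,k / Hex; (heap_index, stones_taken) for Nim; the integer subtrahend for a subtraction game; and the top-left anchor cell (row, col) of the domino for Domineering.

ply 1, X at .O.X/.... | (0,0)=+0→XO.X/....*; (0,2)=+0→.OXX/....; (1,0)=+0→.O.X/X...; (1,1)=+0→.O.X/.X..; (1,2)=+0→.O.X/..X.; (1,3)=+0→.O.X/...X
ply 2, O at XO.X/.... | (0,2)=+0→XOOX/....*; (1,0)=+0→XO.X/O...; (1,1)=+0→XO.X/.O..; (1,2)=+0→XO.X/..O.; (1,3)=+0→XO.X/...O
ply 3, X at XOOX/.... | (1,0)=+0→XOOX/X...*; (1,1)=+0→XOOX/.X..; (1,2)=+0→XOOX/..X.; (1,3)=+0→XOOX/...X
ply 4, O at XOOX/X... | (1,1)=+0→XOOX/XO..*; (1,2)=+0→XOOX/X.O.; (1,3)=+0→XOOX/X..O
ply 5, X at XOOX/XO.. | (1,2)=+0→XOOX/XOX.*; (1,3)=+0→XOOX/XO.X
ply 6, O at XOOX/XOX. | (1,3)=+0→XOOX/XOXO*
ply 7: XOOX/XOXO is terminal +0 (X); from .O.X/.... depth 6

PV length from [.O.X/....]: 6 plies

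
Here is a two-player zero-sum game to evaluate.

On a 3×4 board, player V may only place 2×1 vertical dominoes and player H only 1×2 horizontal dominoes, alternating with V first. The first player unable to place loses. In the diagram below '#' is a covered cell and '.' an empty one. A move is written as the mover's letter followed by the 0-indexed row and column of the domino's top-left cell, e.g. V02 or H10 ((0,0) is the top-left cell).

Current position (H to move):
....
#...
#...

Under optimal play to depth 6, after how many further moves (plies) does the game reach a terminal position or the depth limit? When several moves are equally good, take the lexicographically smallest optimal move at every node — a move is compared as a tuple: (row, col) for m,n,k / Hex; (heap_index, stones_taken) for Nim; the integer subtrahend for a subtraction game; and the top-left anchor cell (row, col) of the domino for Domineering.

PV length from [..../#.../#...]: 3 plies

[..../#.../#...] H move#1: H00:-1/##../#.../#..., H01:-1/.##./#.../#..., H02:-1/..##/#.../#..., H11:+1/..../###./#...*, H12:+1/..../#.##/#..., H21:-1/..../#.../###., H22:-1/..../#.../#.##
[..../###./#...] V move#2: V03:-1/...#/####/#...*, V13:-1/..../####/#..#
[...#/####/#...] H move#3: H00:+1/##.#/####/#...*, H01:+1/.###/####/#..., H21:+1/...#/####/###., H22:+1/...#/####/#.##
[##.#/####/#...] end (terminal -1, V#4); searched ..../#.../#... to 6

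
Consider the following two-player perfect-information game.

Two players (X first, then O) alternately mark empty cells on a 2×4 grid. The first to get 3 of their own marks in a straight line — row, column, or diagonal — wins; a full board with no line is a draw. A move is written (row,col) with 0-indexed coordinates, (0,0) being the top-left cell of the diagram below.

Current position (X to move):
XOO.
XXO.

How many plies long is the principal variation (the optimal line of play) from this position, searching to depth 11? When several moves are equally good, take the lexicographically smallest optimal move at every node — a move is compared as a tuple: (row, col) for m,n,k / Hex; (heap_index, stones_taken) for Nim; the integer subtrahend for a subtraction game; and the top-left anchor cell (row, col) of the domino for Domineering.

PV length from [XOO./XXO.]: 2 plies

ply 1, X at XOO./XXO. | (0,3)=+0→XOOX/XXO.*; (1,3)=-1→XOO./XXOX
ply 2, O at XOOX/XXO. | (1,3)=+0→XOOX/XXOO*
ply 3: XOOX/XXOO is terminal +0 (X); from XOO./XXO. depth 11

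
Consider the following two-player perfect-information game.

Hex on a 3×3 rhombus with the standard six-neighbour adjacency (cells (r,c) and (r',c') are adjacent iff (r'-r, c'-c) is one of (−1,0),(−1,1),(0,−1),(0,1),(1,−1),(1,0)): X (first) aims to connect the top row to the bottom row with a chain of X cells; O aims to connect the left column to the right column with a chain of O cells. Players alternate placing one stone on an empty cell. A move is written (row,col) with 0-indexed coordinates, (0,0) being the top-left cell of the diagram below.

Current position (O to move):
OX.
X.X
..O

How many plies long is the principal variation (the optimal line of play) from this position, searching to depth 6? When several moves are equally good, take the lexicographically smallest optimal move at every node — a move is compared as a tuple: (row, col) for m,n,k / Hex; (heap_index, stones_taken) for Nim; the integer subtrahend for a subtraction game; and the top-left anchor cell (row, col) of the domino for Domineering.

PV length from [OX./X.X/..O]: 4 plies

ply 1, O at OX./X.X/..O | (0,2)=-1→OXO/X.X/..O*; (1,1)=-1→OX./XOX/..O; (2,0)=-1→OX./X.X/O.O; (2,1)=-1→OX./X.X/.OO
ply 2, X at OXO/X.X/..O | (1,1)=+1→OXO/XXX/..O*; (2,0)=+1→OXO/X.X/X.O; (2,1)=+1→OXO/X.X/.XO
ply 3, O at OXO/XXX/..O | (2,0)=-1→OXO/XXX/O.O*; (2,1)=-1→OXO/XXX/.OO
ply 4, X at OXO/XXX/O.O | (2,1)=+1→OXO/XXX/OXO*
ply 5: OXO/XXX/OXO is terminal -1 (O); from OX./X.X/..O depth 6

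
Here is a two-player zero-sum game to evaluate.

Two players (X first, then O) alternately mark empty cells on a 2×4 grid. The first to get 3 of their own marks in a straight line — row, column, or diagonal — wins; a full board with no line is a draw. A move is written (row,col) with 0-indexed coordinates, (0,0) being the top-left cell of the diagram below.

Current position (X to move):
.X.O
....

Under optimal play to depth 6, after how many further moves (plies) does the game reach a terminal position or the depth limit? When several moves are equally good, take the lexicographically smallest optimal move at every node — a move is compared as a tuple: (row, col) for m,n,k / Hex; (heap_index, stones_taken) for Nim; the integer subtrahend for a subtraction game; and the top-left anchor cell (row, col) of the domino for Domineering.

[.X.O/....] X move#1: (0,0):+0/XX.O/....*, (0,2):+0/.XXO/...., (1,0):+0/.X.O/X..., (1,1):+0/.X.O/.X.., (1,2):+0/.X.O/..X., (1,3):+0/.X.O/...X
[XX.O/....] O move#2: (0,2):+0/XXOO/....*, (1,0):-1/XX.O/O..., (1,1):-1/XX.O/.O.., (1,2):-1/XX.O/..O., (1,3):-1/XX.O/...O
[XXOO/....] X move#3: (1,0):+0/XXOO/X...*, (1,1):+0/XXOO/.X.., (1,2):+0/XXOO/..X., (1,3):+0/XXOO/...X
[XXOO/X...] O move#4: (1,1):+0/XXOO/XO..*, (1,2):+0/XXOO/X.O., (1,3):+0/XXOO/X..O
[XXOO/XO..] X move#5: (1,2):+0/XXOO/XOX.*, (1,3):+0/XXOO/XO.X
[XXOO/XOX.] O move#6: (1,3):+0/XXOO/XOXO*
[XXOO/XOXO] end (terminal +0, X#7); searched .X.O/.... to 6

PV length from [.X.O/....]: 6 plies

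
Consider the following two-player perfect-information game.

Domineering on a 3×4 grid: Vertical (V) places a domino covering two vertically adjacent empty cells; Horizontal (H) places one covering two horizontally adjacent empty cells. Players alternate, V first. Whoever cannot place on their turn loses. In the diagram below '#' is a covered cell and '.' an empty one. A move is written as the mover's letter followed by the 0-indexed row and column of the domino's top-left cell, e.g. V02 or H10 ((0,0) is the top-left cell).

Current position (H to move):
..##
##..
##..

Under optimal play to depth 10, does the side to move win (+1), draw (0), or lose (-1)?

value(..##/##../##.., H) = +1

p1 H@[..##/##../##..]: H00[####/##../##..]-1 H12[..##/####/##..]+1* H22[..##/##../####]+1
p2 V@[..##/####/##..] terminal -1; root [..##/##../##..] d10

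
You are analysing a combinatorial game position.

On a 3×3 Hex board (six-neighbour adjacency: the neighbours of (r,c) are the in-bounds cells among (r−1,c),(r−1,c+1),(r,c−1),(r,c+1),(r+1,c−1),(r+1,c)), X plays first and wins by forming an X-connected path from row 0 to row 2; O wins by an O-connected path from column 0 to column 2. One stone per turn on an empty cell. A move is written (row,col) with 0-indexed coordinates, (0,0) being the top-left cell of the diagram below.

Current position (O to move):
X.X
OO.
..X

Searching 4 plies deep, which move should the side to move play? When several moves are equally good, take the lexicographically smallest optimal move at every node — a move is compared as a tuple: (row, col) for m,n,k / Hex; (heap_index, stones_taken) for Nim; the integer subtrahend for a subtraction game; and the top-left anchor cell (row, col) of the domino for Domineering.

O's best at [X.X/OO./..X]: (1,2)

[X.X/OO./..X] O move#1: (0,1):-1/XOX/OO./..X, (1,2):+1/X.X/OOO/..X*, (2,0):-1/X.X/OO./O.X, (2,1):-1/X.X/OO./.OX
[X.X/OOO/..X] end (terminal -1, X#2); searched X.X/OO./..X to 4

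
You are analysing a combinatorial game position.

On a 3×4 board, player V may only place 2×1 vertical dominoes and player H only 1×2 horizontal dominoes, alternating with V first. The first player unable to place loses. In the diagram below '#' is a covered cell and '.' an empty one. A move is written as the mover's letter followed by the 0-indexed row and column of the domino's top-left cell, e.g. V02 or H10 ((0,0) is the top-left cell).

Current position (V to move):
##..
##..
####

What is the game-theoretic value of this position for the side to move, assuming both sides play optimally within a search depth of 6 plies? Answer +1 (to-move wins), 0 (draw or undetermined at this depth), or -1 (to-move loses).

ply 1, V at ##../##../#### | V02=+1→###./###./####*; V03=+1→##.#/##.#/####
ply 2: ###./###./#### is terminal -1 (H); from ##../##../#### depth 6

value(##../##../####, V) = +1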